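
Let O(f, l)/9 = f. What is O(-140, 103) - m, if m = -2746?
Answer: 1486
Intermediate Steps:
O(f, l) = 9*f
O(-140, 103) - m = 9*(-140) - 1*(-2746) = -1260 + 2746 = 1486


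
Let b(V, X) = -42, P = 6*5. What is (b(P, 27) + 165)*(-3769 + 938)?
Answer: -348213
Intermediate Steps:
P = 30
(b(P, 27) + 165)*(-3769 + 938) = (-42 + 165)*(-3769 + 938) = 123*(-2831) = -348213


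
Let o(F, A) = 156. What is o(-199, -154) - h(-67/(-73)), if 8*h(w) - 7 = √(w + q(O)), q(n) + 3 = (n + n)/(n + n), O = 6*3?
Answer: 1241/8 - I*√5767/584 ≈ 155.13 - 0.13004*I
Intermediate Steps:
O = 18
q(n) = -2 (q(n) = -3 + (n + n)/(n + n) = -3 + (2*n)/((2*n)) = -3 + (2*n)*(1/(2*n)) = -3 + 1 = -2)
h(w) = 7/8 + √(-2 + w)/8 (h(w) = 7/8 + √(w - 2)/8 = 7/8 + √(-2 + w)/8)
o(-199, -154) - h(-67/(-73)) = 156 - (7/8 + √(-2 - 67/(-73))/8) = 156 - (7/8 + √(-2 - 67*(-1/73))/8) = 156 - (7/8 + √(-2 + 67/73)/8) = 156 - (7/8 + √(-79/73)/8) = 156 - (7/8 + (I*√5767/73)/8) = 156 - (7/8 + I*√5767/584) = 156 + (-7/8 - I*√5767/584) = 1241/8 - I*√5767/584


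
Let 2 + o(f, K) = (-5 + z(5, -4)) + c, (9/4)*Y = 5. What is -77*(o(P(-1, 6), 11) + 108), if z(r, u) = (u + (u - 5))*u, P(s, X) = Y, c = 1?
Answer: -11858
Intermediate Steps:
Y = 20/9 (Y = (4/9)*5 = 20/9 ≈ 2.2222)
P(s, X) = 20/9
z(r, u) = u*(-5 + 2*u) (z(r, u) = (u + (-5 + u))*u = (-5 + 2*u)*u = u*(-5 + 2*u))
o(f, K) = 46 (o(f, K) = -2 + ((-5 - 4*(-5 + 2*(-4))) + 1) = -2 + ((-5 - 4*(-5 - 8)) + 1) = -2 + ((-5 - 4*(-13)) + 1) = -2 + ((-5 + 52) + 1) = -2 + (47 + 1) = -2 + 48 = 46)
-77*(o(P(-1, 6), 11) + 108) = -77*(46 + 108) = -77*154 = -11858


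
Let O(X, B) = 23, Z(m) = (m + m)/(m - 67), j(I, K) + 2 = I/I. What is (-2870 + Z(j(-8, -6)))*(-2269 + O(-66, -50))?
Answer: 109581217/17 ≈ 6.4460e+6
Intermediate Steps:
j(I, K) = -1 (j(I, K) = -2 + I/I = -2 + 1 = -1)
Z(m) = 2*m/(-67 + m) (Z(m) = (2*m)/(-67 + m) = 2*m/(-67 + m))
(-2870 + Z(j(-8, -6)))*(-2269 + O(-66, -50)) = (-2870 + 2*(-1)/(-67 - 1))*(-2269 + 23) = (-2870 + 2*(-1)/(-68))*(-2246) = (-2870 + 2*(-1)*(-1/68))*(-2246) = (-2870 + 1/34)*(-2246) = -97579/34*(-2246) = 109581217/17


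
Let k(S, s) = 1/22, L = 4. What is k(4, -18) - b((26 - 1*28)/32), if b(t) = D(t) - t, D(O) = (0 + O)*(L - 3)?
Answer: 1/22 ≈ 0.045455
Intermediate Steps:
D(O) = O (D(O) = (0 + O)*(4 - 3) = O*1 = O)
k(S, s) = 1/22
b(t) = 0 (b(t) = t - t = 0)
k(4, -18) - b((26 - 1*28)/32) = 1/22 - 1*0 = 1/22 + 0 = 1/22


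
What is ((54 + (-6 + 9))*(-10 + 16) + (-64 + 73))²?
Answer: 123201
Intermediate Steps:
((54 + (-6 + 9))*(-10 + 16) + (-64 + 73))² = ((54 + 3)*6 + 9)² = (57*6 + 9)² = (342 + 9)² = 351² = 123201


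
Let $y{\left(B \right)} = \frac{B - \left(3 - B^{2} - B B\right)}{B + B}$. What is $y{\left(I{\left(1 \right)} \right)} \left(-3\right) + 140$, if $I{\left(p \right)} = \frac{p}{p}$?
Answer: $140$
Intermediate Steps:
$I{\left(p \right)} = 1$
$y{\left(B \right)} = \frac{-3 + B + 2 B^{2}}{2 B}$ ($y{\left(B \right)} = \frac{B + \left(\left(B^{2} + B^{2}\right) - 3\right)}{2 B} = \left(B + \left(2 B^{2} - 3\right)\right) \frac{1}{2 B} = \left(B + \left(-3 + 2 B^{2}\right)\right) \frac{1}{2 B} = \left(-3 + B + 2 B^{2}\right) \frac{1}{2 B} = \frac{-3 + B + 2 B^{2}}{2 B}$)
$y{\left(I{\left(1 \right)} \right)} \left(-3\right) + 140 = \left(\frac{1}{2} + 1 - \frac{3}{2 \cdot 1}\right) \left(-3\right) + 140 = \left(\frac{1}{2} + 1 - \frac{3}{2}\right) \left(-3\right) + 140 = 0 \left(-3\right) + 140 = 0 + 140 = 140$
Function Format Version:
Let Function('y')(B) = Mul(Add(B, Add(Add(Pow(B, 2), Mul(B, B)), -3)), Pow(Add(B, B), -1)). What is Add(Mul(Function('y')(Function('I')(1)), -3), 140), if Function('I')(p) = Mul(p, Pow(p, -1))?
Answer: 140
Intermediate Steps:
Function('I')(p) = 1
Function('y')(B) = Mul(Rational(1, 2), Pow(B, -1), Add(-3, B, Mul(2, Pow(B, 2)))) (Function('y')(B) = Mul(Add(B, Add(Add(Pow(B, 2), Pow(B, 2)), -3)), Pow(Mul(2, B), -1)) = Mul(Add(B, Add(Mul(2, Pow(B, 2)), -3)), Mul(Rational(1, 2), Pow(B, -1))) = Mul(Add(B, Add(-3, Mul(2, Pow(B, 2)))), Mul(Rational(1, 2), Pow(B, -1))) = Mul(Add(-3, B, Mul(2, Pow(B, 2))), Mul(Rational(1, 2), Pow(B, -1))) = Mul(Rational(1, 2), Pow(B, -1), Add(-3, B, Mul(2, Pow(B, 2)))))
Add(Mul(Function('y')(Function('I')(1)), -3), 140) = Add(Mul(Add(Rational(1, 2), 1, Mul(Rational(-3, 2), Pow(1, -1))), -3), 140) = Add(Mul(Add(Rational(1, 2), 1, Mul(Rational(-3, 2), 1)), -3), 140) = Add(Mul(Add(Rational(1, 2), 1, Rational(-3, 2)), -3), 140) = Add(Mul(0, -3), 140) = Add(0, 140) = 140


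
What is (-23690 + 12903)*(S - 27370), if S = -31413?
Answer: 634092221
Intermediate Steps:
(-23690 + 12903)*(S - 27370) = (-23690 + 12903)*(-31413 - 27370) = -10787*(-58783) = 634092221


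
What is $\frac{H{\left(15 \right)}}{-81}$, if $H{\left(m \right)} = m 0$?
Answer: $0$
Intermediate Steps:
$H{\left(m \right)} = 0$
$\frac{H{\left(15 \right)}}{-81} = \frac{0}{-81} = 0 \left(- \frac{1}{81}\right) = 0$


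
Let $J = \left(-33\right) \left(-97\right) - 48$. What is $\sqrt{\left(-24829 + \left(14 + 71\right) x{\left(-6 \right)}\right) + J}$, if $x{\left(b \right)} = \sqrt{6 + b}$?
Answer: $2 i \sqrt{5419} \approx 147.23 i$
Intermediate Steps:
$J = 3153$ ($J = 3201 - 48 = 3153$)
$\sqrt{\left(-24829 + \left(14 + 71\right) x{\left(-6 \right)}\right) + J} = \sqrt{\left(-24829 + \left(14 + 71\right) \sqrt{6 - 6}\right) + 3153} = \sqrt{\left(-24829 + 85 \sqrt{0}\right) + 3153} = \sqrt{\left(-24829 + 85 \cdot 0\right) + 3153} = \sqrt{\left(-24829 + 0\right) + 3153} = \sqrt{-24829 + 3153} = \sqrt{-21676} = 2 i \sqrt{5419}$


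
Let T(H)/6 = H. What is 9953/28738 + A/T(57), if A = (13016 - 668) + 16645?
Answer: 209151190/2457099 ≈ 85.121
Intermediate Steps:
T(H) = 6*H
A = 28993 (A = 12348 + 16645 = 28993)
9953/28738 + A/T(57) = 9953/28738 + 28993/((6*57)) = 9953*(1/28738) + 28993/342 = 9953/28738 + 28993*(1/342) = 9953/28738 + 28993/342 = 209151190/2457099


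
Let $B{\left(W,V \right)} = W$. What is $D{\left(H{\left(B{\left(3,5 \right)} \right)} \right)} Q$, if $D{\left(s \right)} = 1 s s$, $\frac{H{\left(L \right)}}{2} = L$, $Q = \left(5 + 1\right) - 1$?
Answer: $180$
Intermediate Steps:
$Q = 5$ ($Q = 6 - 1 = 5$)
$H{\left(L \right)} = 2 L$
$D{\left(s \right)} = s^{2}$ ($D{\left(s \right)} = s s = s^{2}$)
$D{\left(H{\left(B{\left(3,5 \right)} \right)} \right)} Q = \left(2 \cdot 3\right)^{2} \cdot 5 = 6^{2} \cdot 5 = 36 \cdot 5 = 180$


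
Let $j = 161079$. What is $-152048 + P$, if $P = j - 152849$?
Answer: $-143818$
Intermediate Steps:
$P = 8230$ ($P = 161079 - 152849 = 8230$)
$-152048 + P = -152048 + 8230 = -143818$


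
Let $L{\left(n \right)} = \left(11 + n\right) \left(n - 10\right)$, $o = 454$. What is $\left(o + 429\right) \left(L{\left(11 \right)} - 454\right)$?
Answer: $-381456$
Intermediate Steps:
$L{\left(n \right)} = \left(-10 + n\right) \left(11 + n\right)$ ($L{\left(n \right)} = \left(11 + n\right) \left(-10 + n\right) = \left(-10 + n\right) \left(11 + n\right)$)
$\left(o + 429\right) \left(L{\left(11 \right)} - 454\right) = \left(454 + 429\right) \left(\left(-110 + 11 + 11^{2}\right) - 454\right) = 883 \left(\left(-110 + 11 + 121\right) - 454\right) = 883 \left(22 - 454\right) = 883 \left(-432\right) = -381456$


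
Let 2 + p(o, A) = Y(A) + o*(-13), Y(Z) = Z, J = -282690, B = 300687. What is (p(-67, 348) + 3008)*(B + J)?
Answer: 76037325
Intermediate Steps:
p(o, A) = -2 + A - 13*o (p(o, A) = -2 + (A + o*(-13)) = -2 + (A - 13*o) = -2 + A - 13*o)
(p(-67, 348) + 3008)*(B + J) = ((-2 + 348 - 13*(-67)) + 3008)*(300687 - 282690) = ((-2 + 348 + 871) + 3008)*17997 = (1217 + 3008)*17997 = 4225*17997 = 76037325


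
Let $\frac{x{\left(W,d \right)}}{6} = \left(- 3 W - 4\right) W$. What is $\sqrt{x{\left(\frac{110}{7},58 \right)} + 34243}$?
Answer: $\frac{\sqrt{1441627}}{7} \approx 171.53$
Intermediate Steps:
$x{\left(W,d \right)} = 6 W \left(-4 - 3 W\right)$ ($x{\left(W,d \right)} = 6 \left(- 3 W - 4\right) W = 6 \left(-4 - 3 W\right) W = 6 W \left(-4 - 3 W\right)$)
$\sqrt{x{\left(\frac{110}{7},58 \right)} + 34243} = \sqrt{- 6 \cdot \frac{110}{7} \left(4 + 3 \cdot \frac{110}{7}\right) + 34243} = \sqrt{- 6 \cdot 110 \cdot \frac{1}{7} \left(4 + 3 \cdot 110 \cdot \frac{1}{7}\right) + 34243} = \sqrt{\left(-6\right) \frac{110}{7} \left(4 + 3 \cdot \frac{110}{7}\right) + 34243} = \sqrt{\left(-6\right) \frac{110}{7} \left(4 + \frac{330}{7}\right) + 34243} = \sqrt{\left(-6\right) \frac{110}{7} \cdot \frac{358}{7} + 34243} = \sqrt{- \frac{236280}{49} + 34243} = \sqrt{\frac{1441627}{49}} = \frac{\sqrt{1441627}}{7}$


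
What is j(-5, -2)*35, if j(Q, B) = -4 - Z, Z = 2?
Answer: -210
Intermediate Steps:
j(Q, B) = -6 (j(Q, B) = -4 - 1*2 = -4 - 2 = -6)
j(-5, -2)*35 = -6*35 = -210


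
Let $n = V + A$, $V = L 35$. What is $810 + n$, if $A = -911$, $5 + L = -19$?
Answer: $-941$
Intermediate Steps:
$L = -24$ ($L = -5 - 19 = -24$)
$V = -840$ ($V = \left(-24\right) 35 = -840$)
$n = -1751$ ($n = -840 - 911 = -1751$)
$810 + n = 810 - 1751 = -941$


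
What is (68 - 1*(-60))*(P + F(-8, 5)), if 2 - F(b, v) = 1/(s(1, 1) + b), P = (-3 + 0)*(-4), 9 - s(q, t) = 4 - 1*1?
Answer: 1856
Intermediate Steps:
s(q, t) = 6 (s(q, t) = 9 - (4 - 1*1) = 9 - (4 - 1) = 9 - 1*3 = 9 - 3 = 6)
P = 12 (P = -3*(-4) = 12)
F(b, v) = 2 - 1/(6 + b)
(68 - 1*(-60))*(P + F(-8, 5)) = (68 - 1*(-60))*(12 + (11 + 2*(-8))/(6 - 8)) = (68 + 60)*(12 + (11 - 16)/(-2)) = 128*(12 - ½*(-5)) = 128*(12 + 5/2) = 128*(29/2) = 1856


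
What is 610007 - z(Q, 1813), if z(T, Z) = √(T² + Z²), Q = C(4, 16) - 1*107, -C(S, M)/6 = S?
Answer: 610007 - √3304130 ≈ 6.0819e+5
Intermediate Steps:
C(S, M) = -6*S
Q = -131 (Q = -6*4 - 1*107 = -24 - 107 = -131)
610007 - z(Q, 1813) = 610007 - √((-131)² + 1813²) = 610007 - √(17161 + 3286969) = 610007 - √3304130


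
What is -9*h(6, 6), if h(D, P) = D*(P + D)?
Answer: -648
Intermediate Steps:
h(D, P) = D*(D + P)
-9*h(6, 6) = -54*(6 + 6) = -54*12 = -9*72 = -648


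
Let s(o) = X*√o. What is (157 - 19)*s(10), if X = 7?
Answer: 966*√10 ≈ 3054.8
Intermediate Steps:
s(o) = 7*√o
(157 - 19)*s(10) = (157 - 19)*(7*√10) = 138*(7*√10) = 966*√10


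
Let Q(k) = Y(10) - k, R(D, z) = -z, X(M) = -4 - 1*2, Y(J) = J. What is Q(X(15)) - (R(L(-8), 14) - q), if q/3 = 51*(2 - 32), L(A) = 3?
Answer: -4560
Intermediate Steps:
X(M) = -6 (X(M) = -4 - 2 = -6)
Q(k) = 10 - k
q = -4590 (q = 3*(51*(2 - 32)) = 3*(51*(-30)) = 3*(-1530) = -4590)
Q(X(15)) - (R(L(-8), 14) - q) = (10 - 1*(-6)) - (-1*14 - 1*(-4590)) = (10 + 6) - (-14 + 4590) = 16 - 1*4576 = 16 - 4576 = -4560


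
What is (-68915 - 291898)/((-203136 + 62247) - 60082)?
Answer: 360813/200971 ≈ 1.7953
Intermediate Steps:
(-68915 - 291898)/((-203136 + 62247) - 60082) = -360813/(-140889 - 60082) = -360813/(-200971) = -360813*(-1/200971) = 360813/200971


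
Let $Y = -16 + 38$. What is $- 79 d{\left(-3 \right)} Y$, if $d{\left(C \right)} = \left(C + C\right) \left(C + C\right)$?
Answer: $-62568$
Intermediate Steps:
$d{\left(C \right)} = 4 C^{2}$ ($d{\left(C \right)} = 2 C 2 C = 4 C^{2}$)
$Y = 22$
$- 79 d{\left(-3 \right)} Y = - 79 \cdot 4 \left(-3\right)^{2} \cdot 22 = - 79 \cdot 4 \cdot 9 \cdot 22 = \left(-79\right) 36 \cdot 22 = \left(-2844\right) 22 = -62568$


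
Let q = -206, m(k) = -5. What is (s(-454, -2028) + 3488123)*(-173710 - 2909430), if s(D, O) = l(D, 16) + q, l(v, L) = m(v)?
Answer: -10753721003680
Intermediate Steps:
l(v, L) = -5
s(D, O) = -211 (s(D, O) = -5 - 206 = -211)
(s(-454, -2028) + 3488123)*(-173710 - 2909430) = (-211 + 3488123)*(-173710 - 2909430) = 3487912*(-3083140) = -10753721003680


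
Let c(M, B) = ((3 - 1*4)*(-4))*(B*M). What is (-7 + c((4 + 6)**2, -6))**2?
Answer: 5793649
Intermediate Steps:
c(M, B) = 4*B*M (c(M, B) = ((3 - 4)*(-4))*(B*M) = (-1*(-4))*(B*M) = 4*(B*M) = 4*B*M)
(-7 + c((4 + 6)**2, -6))**2 = (-7 + 4*(-6)*(4 + 6)**2)**2 = (-7 + 4*(-6)*10**2)**2 = (-7 + 4*(-6)*100)**2 = (-7 - 2400)**2 = (-2407)**2 = 5793649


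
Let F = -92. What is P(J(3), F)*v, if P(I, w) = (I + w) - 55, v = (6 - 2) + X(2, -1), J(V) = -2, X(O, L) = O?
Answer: -894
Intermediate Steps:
v = 6 (v = (6 - 2) + 2 = 4 + 2 = 6)
P(I, w) = -55 + I + w
P(J(3), F)*v = (-55 - 2 - 92)*6 = -149*6 = -894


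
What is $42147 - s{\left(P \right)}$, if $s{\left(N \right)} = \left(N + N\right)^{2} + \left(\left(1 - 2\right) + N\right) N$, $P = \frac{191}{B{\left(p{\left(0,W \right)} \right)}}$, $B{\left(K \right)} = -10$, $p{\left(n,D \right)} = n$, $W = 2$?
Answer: $\frac{806077}{20} \approx 40304.0$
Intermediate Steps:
$P = - \frac{191}{10}$ ($P = \frac{191}{-10} = 191 \left(- \frac{1}{10}\right) = - \frac{191}{10} \approx -19.1$)
$s{\left(N \right)} = 4 N^{2} + N \left(-1 + N\right)$ ($s{\left(N \right)} = \left(2 N\right)^{2} + \left(-1 + N\right) N = 4 N^{2} + N \left(-1 + N\right)$)
$42147 - s{\left(P \right)} = 42147 - - \frac{191 \left(-1 + 5 \left(- \frac{191}{10}\right)\right)}{10} = 42147 - - \frac{191 \left(-1 - \frac{191}{2}\right)}{10} = 42147 - \left(- \frac{191}{10}\right) \left(- \frac{193}{2}\right) = 42147 - \frac{36863}{20} = \frac{806077}{20}$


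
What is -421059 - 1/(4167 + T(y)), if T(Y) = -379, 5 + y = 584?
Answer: -1594971493/3788 ≈ -4.2106e+5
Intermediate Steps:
y = 579 (y = -5 + 584 = 579)
-421059 - 1/(4167 + T(y)) = -421059 - 1/(4167 - 379) = -421059 - 1/3788 = -1594971493/3788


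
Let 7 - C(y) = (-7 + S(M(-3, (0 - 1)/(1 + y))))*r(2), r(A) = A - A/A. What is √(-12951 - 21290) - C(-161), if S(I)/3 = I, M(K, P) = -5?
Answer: -29 + I*√34241 ≈ -29.0 + 185.04*I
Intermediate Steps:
S(I) = 3*I
r(A) = -1 + A (r(A) = A - 1*1 = A - 1 = -1 + A)
C(y) = 29 (C(y) = 7 - (-7 + 3*(-5))*(-1 + 2) = 7 - (-7 - 15) = 7 - (-22) = 7 - 1*(-22) = 7 + 22 = 29)
√(-12951 - 21290) - C(-161) = √(-12951 - 21290) - 1*29 = √(-34241) - 29 = I*√34241 - 29 = -29 + I*√34241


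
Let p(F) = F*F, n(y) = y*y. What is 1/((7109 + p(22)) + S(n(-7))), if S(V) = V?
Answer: 1/7642 ≈ 0.00013086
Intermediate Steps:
n(y) = y**2
p(F) = F**2
1/((7109 + p(22)) + S(n(-7))) = 1/((7109 + 22**2) + (-7)**2) = 1/((7109 + 484) + 49) = 1/(7593 + 49) = 1/7642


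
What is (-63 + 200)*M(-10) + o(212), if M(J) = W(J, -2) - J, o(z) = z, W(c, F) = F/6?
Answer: 4609/3 ≈ 1536.3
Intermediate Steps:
W(c, F) = F/6 (W(c, F) = F*(⅙) = F/6)
M(J) = -⅓ - J (M(J) = (⅙)*(-2) - J = -⅓ - J)
(-63 + 200)*M(-10) + o(212) = (-63 + 200)*(-⅓ - 1*(-10)) + 212 = 137*(-⅓ + 10) + 212 = 137*(29/3) + 212 = 3973/3 + 212 = 4609/3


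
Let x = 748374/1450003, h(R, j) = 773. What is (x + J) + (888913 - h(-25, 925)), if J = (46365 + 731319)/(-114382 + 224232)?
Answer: 70733331044776976/79641414775 ≈ 8.8815e+5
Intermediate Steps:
x = 748374/1450003 (x = 748374*(1/1450003) = 748374/1450003 ≈ 0.51612)
J = 388842/54925 (J = 777684/109850 = 777684*(1/109850) = 388842/54925 ≈ 7.0795)
(x + J) + (888913 - h(-25, 925)) = (748374/1450003 + 388842/54925) + (888913 - 1*773) = 604926508476/79641414775 + (888913 - 773) = 604926508476/79641414775 + 888140 = 70733331044776976/79641414775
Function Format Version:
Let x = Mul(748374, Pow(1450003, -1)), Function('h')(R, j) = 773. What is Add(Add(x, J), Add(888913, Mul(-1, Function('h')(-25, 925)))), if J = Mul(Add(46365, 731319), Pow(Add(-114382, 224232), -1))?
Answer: Rational(70733331044776976, 79641414775) ≈ 8.8815e+5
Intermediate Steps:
x = Rational(748374, 1450003) (x = Mul(748374, Rational(1, 1450003)) = Rational(748374, 1450003) ≈ 0.51612)
J = Rational(388842, 54925) (J = Mul(777684, Pow(109850, -1)) = Mul(777684, Rational(1, 109850)) = Rational(388842, 54925) ≈ 7.0795)
Add(Add(x, J), Add(888913, Mul(-1, Function('h')(-25, 925)))) = Add(Add(Rational(748374, 1450003), Rational(388842, 54925)), Add(888913, Mul(-1, 773))) = Add(Rational(604926508476, 79641414775), Add(888913, -773)) = Add(Rational(604926508476, 79641414775), 888140) = Rational(70733331044776976, 79641414775)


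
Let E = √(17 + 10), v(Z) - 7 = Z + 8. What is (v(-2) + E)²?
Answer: 196 + 78*√3 ≈ 331.10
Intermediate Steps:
v(Z) = 15 + Z (v(Z) = 7 + (Z + 8) = 7 + (8 + Z) = 15 + Z)
E = 3*√3 (E = √27 = 3*√3 ≈ 5.1962)
(v(-2) + E)² = ((15 - 2) + 3*√3)² = (13 + 3*√3)²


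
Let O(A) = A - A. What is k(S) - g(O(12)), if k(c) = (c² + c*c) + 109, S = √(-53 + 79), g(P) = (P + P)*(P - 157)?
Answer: 161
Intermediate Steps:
O(A) = 0
g(P) = 2*P*(-157 + P) (g(P) = (2*P)*(-157 + P) = 2*P*(-157 + P))
S = √26 ≈ 5.0990
k(c) = 109 + 2*c² (k(c) = (c² + c²) + 109 = 2*c² + 109 = 109 + 2*c²)
k(S) - g(O(12)) = (109 + 2*(√26)²) - 2*0*(-157 + 0) = (109 + 2*26) - 2*0*(-157) = (109 + 52) - 1*0 = 161 + 0 = 161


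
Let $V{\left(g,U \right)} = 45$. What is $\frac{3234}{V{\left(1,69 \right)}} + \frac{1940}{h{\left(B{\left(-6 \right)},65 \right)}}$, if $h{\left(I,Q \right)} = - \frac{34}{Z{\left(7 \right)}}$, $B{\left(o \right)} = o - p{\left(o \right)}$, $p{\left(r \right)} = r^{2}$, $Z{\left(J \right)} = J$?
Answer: $- \frac{83524}{255} \approx -327.54$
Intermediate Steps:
$B{\left(o \right)} = o - o^{2}$
$h{\left(I,Q \right)} = - \frac{34}{7}$
$\frac{3234}{V{\left(1,69 \right)}} + \frac{1940}{h{\left(B{\left(-6 \right)},65 \right)}} = \frac{3234}{45} + \frac{1940}{- \frac{34}{7}} = 3234 \cdot \frac{1}{45} + 1940 \left(- \frac{7}{34}\right) = \frac{1078}{15} - \frac{6790}{17} = - \frac{83524}{255}$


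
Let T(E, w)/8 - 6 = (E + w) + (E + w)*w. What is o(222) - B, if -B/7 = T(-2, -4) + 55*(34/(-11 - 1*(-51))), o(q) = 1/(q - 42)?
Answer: 150413/90 ≈ 1671.3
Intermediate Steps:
o(q) = 1/(-42 + q)
T(E, w) = 48 + 8*E + 8*w + 8*w*(E + w) (T(E, w) = 48 + 8*((E + w) + (E + w)*w) = 48 + 8*((E + w) + w*(E + w)) = 48 + 8*(E + w + w*(E + w)) = 48 + (8*E + 8*w + 8*w*(E + w)) = 48 + 8*E + 8*w + 8*w*(E + w))
B = -6685/4 (B = -7*((48 + 8*(-2) + 8*(-4) + 8*(-4)² + 8*(-2)*(-4)) + 55*(34/(-11 - 1*(-51)))) = -7*((48 - 16 - 32 + 8*16 + 64) + 55*(34/(-11 + 51))) = -7*((48 - 16 - 32 + 128 + 64) + 55*(34/40)) = -7*(192 + 55*(34*(1/40))) = -7*(192 + 55*(17/20)) = -7*(192 + 187/4) = -7*955/4 = -6685/4 ≈ -1671.3)
o(222) - B = 1/(-42 + 222) - 1*(-6685/4) = 1/180 + 6685/4 = 150413/90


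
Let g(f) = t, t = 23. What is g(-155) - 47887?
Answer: -47864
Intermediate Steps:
g(f) = 23
g(-155) - 47887 = 23 - 47887 = -47864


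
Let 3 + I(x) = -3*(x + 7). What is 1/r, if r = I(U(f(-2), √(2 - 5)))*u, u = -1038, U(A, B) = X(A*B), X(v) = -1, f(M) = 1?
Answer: 1/21798 ≈ 4.5876e-5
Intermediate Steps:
U(A, B) = -1
I(x) = -24 - 3*x (I(x) = -3 - 3*(x + 7) = -3 - 3*(7 + x) = -3 + (-21 - 3*x) = -24 - 3*x)
r = 21798 (r = (-24 - 3*(-1))*(-1038) = (-24 + 3)*(-1038) = -21*(-1038) = 21798)
1/r = 1/21798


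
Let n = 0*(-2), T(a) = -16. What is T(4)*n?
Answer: 0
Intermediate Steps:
n = 0
T(4)*n = -16*0 = 0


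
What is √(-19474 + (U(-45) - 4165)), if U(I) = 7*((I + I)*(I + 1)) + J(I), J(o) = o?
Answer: 2*√1009 ≈ 63.530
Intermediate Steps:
U(I) = I + 14*I*(1 + I) (U(I) = 7*((I + I)*(I + 1)) + I = 7*((2*I)*(1 + I)) + I = 7*(2*I*(1 + I)) + I = 14*I*(1 + I) + I = I + 14*I*(1 + I))
√(-19474 + (U(-45) - 4165)) = √(-19474 + (-45*(15 + 14*(-45)) - 4165)) = √(-19474 + (-45*(15 - 630) - 4165)) = √(-19474 + (-45*(-615) - 4165)) = √(-19474 + (27675 - 4165)) = √(-19474 + 23510) = √4036 = 2*√1009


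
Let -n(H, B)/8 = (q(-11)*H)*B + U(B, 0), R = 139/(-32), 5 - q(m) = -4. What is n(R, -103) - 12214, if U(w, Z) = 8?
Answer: -177965/4 ≈ -44491.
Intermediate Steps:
q(m) = 9 (q(m) = 5 - 1*(-4) = 5 + 4 = 9)
R = -139/32 (R = 139*(-1/32) = -139/32 ≈ -4.3438)
n(H, B) = -64 - 72*B*H (n(H, B) = -8*((9*H)*B + 8) = -8*(9*B*H + 8) = -8*(8 + 9*B*H) = -64 - 72*B*H)
n(R, -103) - 12214 = (-64 - 72*(-103)*(-139/32)) - 12214 = (-64 - 128853/4) - 12214 = -129109/4 - 12214 = -177965/4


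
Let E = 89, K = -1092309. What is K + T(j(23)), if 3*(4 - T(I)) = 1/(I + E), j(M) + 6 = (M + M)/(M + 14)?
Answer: -10214144092/9351 ≈ -1.0923e+6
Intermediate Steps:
j(M) = -6 + 2*M/(14 + M) (j(M) = -6 + (M + M)/(M + 14) = -6 + (2*M)/(14 + M) = -6 + 2*M/(14 + M))
T(I) = 4 - 1/(3*(89 + I)) (T(I) = 4 - 1/(3*(I + 89)) = 4 - 1/(3*(89 + I)))
K + T(j(23)) = -1092309 + (1067 + 12*(4*(-21 - 1*23)/(14 + 23)))/(3*(89 + 4*(-21 - 1*23)/(14 + 23))) = -1092309 + (1067 + 12*(4*(-21 - 23)/37))/(3*(89 + 4*(-21 - 23)/37)) = -1092309 + (1067 + 12*(4*(1/37)*(-44)))/(3*(89 + 4*(1/37)*(-44))) = -1092309 + (1067 + 12*(-176/37))/(3*(89 - 176/37)) = -1092309 + (1067 - 2112/37)/(3*(3117/37)) = -1092309 + (1/3)*(37/3117)*(37367/37) = -1092309 + 37367/9351 = -10214144092/9351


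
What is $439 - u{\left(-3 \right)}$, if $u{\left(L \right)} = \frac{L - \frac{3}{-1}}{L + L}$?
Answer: $439$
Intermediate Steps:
$u{\left(L \right)} = \frac{3 + L}{2 L}$ ($u{\left(L \right)} = \frac{L - -3}{2 L} = \left(L + 3\right) \frac{1}{2 L} = \left(3 + L\right) \frac{1}{2 L} = \frac{3 + L}{2 L}$)
$439 - u{\left(-3 \right)} = 439 - \frac{3 - 3}{2 \left(-3\right)} = 439 - \frac{1}{2} \left(- \frac{1}{3}\right) 0 = 439 - 0 = 439 + 0 = 439$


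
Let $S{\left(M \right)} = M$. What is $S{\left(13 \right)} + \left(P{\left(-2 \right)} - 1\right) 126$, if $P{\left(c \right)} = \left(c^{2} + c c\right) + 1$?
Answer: $1021$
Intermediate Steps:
$P{\left(c \right)} = 1 + 2 c^{2}$ ($P{\left(c \right)} = \left(c^{2} + c^{2}\right) + 1 = 2 c^{2} + 1 = 1 + 2 c^{2}$)
$S{\left(13 \right)} + \left(P{\left(-2 \right)} - 1\right) 126 = 13 + \left(\left(1 + 2 \left(-2\right)^{2}\right) - 1\right) 126 = 13 + \left(\left(1 + 2 \cdot 4\right) - 1\right) 126 = 13 + \left(\left(1 + 8\right) - 1\right) 126 = 13 + \left(9 - 1\right) 126 = 13 + 8 \cdot 126 = 13 + 1008 = 1021$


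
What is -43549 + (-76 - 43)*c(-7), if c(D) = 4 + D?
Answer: -43192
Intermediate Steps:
-43549 + (-76 - 43)*c(-7) = -43549 + (-76 - 43)*(4 - 7) = -43549 - 119*(-3) = -43549 + 357 = -43192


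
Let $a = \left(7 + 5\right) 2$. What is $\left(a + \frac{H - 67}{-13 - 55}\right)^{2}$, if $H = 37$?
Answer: $\frac{690561}{1156} \approx 597.37$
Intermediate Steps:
$a = 24$ ($a = 12 \cdot 2 = 24$)
$\left(a + \frac{H - 67}{-13 - 55}\right)^{2} = \left(24 + \frac{37 - 67}{-13 - 55}\right)^{2} = \left(24 - \frac{30}{-68}\right)^{2} = \left(24 - - \frac{15}{34}\right)^{2} = \left(24 + \frac{15}{34}\right)^{2} = \left(\frac{831}{34}\right)^{2} = \frac{690561}{1156}$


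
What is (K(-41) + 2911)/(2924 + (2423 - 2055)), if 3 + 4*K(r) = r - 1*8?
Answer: 1449/1646 ≈ 0.88032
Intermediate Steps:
K(r) = -11/4 + r/4 (K(r) = -¾ + (r - 1*8)/4 = -¾ + (r - 8)/4 = -¾ + (-8 + r)/4 = -¾ + (-2 + r/4) = -11/4 + r/4)
(K(-41) + 2911)/(2924 + (2423 - 2055)) = ((-11/4 + (¼)*(-41)) + 2911)/(2924 + (2423 - 2055)) = ((-11/4 - 41/4) + 2911)/(2924 + 368) = (-13 + 2911)/3292 = 2898*(1/3292) = 1449/1646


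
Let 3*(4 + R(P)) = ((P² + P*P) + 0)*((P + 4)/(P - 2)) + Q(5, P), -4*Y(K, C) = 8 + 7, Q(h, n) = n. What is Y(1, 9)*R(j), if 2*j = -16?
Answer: -39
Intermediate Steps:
Y(K, C) = -15/4 (Y(K, C) = -(8 + 7)/4 = -¼*15 = -15/4)
j = -8 (j = (½)*(-16) = -8)
R(P) = -4 + P/3 + 2*P²*(4 + P)/(3*(-2 + P)) (R(P) = -4 + (((P² + P*P) + 0)*((P + 4)/(P - 2)) + P)/3 = -4 + (((P² + P²) + 0)*((4 + P)/(-2 + P)) + P)/3 = -4 + ((2*P² + 0)*((4 + P)/(-2 + P)) + P)/3 = -4 + ((2*P²)*((4 + P)/(-2 + P)) + P)/3 = -4 + (2*P²*(4 + P)/(-2 + P) + P)/3 = -4 + (P + 2*P²*(4 + P)/(-2 + P))/3 = -4 + (P/3 + 2*P²*(4 + P)/(3*(-2 + P))) = -4 + P/3 + 2*P²*(4 + P)/(3*(-2 + P)))
Y(1, 9)*R(j) = -5*(24 - 14*(-8) + 2*(-8)³ + 9*(-8)²)/(4*(-2 - 8)) = -5*(24 + 112 + 2*(-512) + 9*64)/(4*(-10)) = -5*(-1)*(24 + 112 - 1024 + 576)/(4*10) = -5*(-1)*(-312)/(4*10) = -15/4*52/5 = -39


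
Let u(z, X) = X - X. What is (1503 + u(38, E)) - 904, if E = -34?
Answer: 599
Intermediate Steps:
u(z, X) = 0
(1503 + u(38, E)) - 904 = (1503 + 0) - 904 = 1503 - 904 = 599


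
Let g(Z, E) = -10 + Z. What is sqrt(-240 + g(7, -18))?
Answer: 9*I*sqrt(3) ≈ 15.588*I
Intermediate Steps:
sqrt(-240 + g(7, -18)) = sqrt(-240 + (-10 + 7)) = sqrt(-240 - 3) = sqrt(-243) = 9*I*sqrt(3)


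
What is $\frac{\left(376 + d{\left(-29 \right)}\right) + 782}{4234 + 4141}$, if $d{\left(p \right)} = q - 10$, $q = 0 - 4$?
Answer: $\frac{1144}{8375} \approx 0.1366$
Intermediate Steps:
$q = -4$ ($q = 0 - 4 = -4$)
$d{\left(p \right)} = -14$ ($d{\left(p \right)} = -4 - 10 = -14$)
$\frac{\left(376 + d{\left(-29 \right)}\right) + 782}{4234 + 4141} = \frac{\left(376 - 14\right) + 782}{4234 + 4141} = \frac{362 + 782}{8375} = 1144 \cdot \frac{1}{8375} = \frac{1144}{8375}$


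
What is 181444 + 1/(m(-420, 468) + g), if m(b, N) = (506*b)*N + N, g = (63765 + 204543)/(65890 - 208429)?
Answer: 857430029079458695/4725590425032 ≈ 1.8144e+5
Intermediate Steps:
g = -89436/47513 (g = 268308/(-142539) = 268308*(-1/142539) = -89436/47513 ≈ -1.8823)
m(b, N) = N + 506*N*b (m(b, N) = 506*N*b + N = N + 506*N*b)
181444 + 1/(m(-420, 468) + g) = 181444 + 1/(468*(1 + 506*(-420)) - 89436/47513) = 181444 + 1/(468*(1 - 212520) - 89436/47513) = 181444 + 1/(468*(-212519) - 89436/47513) = 181444 + 1/(-99458892 - 89436/47513) = 181444 + 1/(-4725590425032/47513) = 181444 - 47513/4725590425032 = 857430029079458695/4725590425032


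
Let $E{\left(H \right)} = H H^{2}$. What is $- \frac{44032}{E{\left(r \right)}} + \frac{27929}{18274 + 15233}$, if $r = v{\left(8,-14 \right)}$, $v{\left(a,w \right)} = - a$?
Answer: $\frac{2909531}{33507} \approx 86.833$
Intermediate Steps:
$r = -8$ ($r = \left(-1\right) 8 = -8$)
$E{\left(H \right)} = H^{3}$
$- \frac{44032}{E{\left(r \right)}} + \frac{27929}{18274 + 15233} = - \frac{44032}{\left(-8\right)^{3}} + \frac{27929}{18274 + 15233} = - \frac{44032}{-512} + \frac{27929}{33507} = \left(-44032\right) \left(- \frac{1}{512}\right) + 27929 \cdot \frac{1}{33507} = 86 + \frac{27929}{33507} = \frac{2909531}{33507}$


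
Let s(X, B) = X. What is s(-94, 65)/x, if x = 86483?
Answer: -94/86483 ≈ -0.0010869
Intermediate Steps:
s(-94, 65)/x = -94/86483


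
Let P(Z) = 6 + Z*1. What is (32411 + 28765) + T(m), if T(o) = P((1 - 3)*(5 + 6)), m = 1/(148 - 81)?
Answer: 61160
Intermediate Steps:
m = 1/67 ≈ 0.014925
P(Z) = 6 + Z
T(o) = -16 (T(o) = 6 + (1 - 3)*(5 + 6) = 6 - 2*11 = 6 - 22 = -16)
(32411 + 28765) + T(m) = (32411 + 28765) - 16 = 61176 - 16 = 61160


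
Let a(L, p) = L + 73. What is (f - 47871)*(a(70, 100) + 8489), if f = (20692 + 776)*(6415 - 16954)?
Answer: -1953414029736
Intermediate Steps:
a(L, p) = 73 + L
f = -226251252 (f = 21468*(-10539) = -226251252)
(f - 47871)*(a(70, 100) + 8489) = (-226251252 - 47871)*((73 + 70) + 8489) = -226299123*(143 + 8489) = -226299123*8632 = -1953414029736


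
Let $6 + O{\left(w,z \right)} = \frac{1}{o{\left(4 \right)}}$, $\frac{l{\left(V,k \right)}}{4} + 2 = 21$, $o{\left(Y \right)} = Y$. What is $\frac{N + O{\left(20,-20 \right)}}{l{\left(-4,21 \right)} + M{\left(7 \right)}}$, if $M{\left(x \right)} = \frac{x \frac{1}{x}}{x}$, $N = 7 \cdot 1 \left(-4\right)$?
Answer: $- \frac{945}{2132} \approx -0.44325$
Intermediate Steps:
$l{\left(V,k \right)} = 76$ ($l{\left(V,k \right)} = -8 + 4 \cdot 21 = -8 + 84 = 76$)
$N = -28$ ($N = 7 \left(-4\right) = -28$)
$M{\left(x \right)} = \frac{1}{x}$ ($M{\left(x \right)} = 1 \frac{1}{x} = \frac{1}{x}$)
$O{\left(w,z \right)} = - \frac{23}{4}$ ($O{\left(w,z \right)} = -6 + \frac{1}{4} = - \frac{23}{4}$)
$\frac{N + O{\left(20,-20 \right)}}{l{\left(-4,21 \right)} + M{\left(7 \right)}} = \frac{-28 - \frac{23}{4}}{76 + \frac{1}{7}} = - \frac{135}{4 \left(76 + \frac{1}{7}\right)} = - \frac{135}{4 \cdot \frac{533}{7}} = \left(- \frac{135}{4}\right) \frac{7}{533} = - \frac{945}{2132}$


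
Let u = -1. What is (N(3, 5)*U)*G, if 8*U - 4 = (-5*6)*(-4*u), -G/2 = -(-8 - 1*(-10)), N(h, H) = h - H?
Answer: 116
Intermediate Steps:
G = 4 (G = -(-2)*(-8 - 1*(-10)) = -(-2)*(-8 + 10) = -(-2)*2 = -2*(-2) = 4)
U = -29/2 (U = ½ + ((-5*6)*(-4*(-1)))/8 = ½ + (-30*4)/8 = ½ + (⅛)*(-120) = ½ - 15 = -29/2 ≈ -14.500)
(N(3, 5)*U)*G = ((3 - 1*5)*(-29/2))*4 = ((3 - 5)*(-29/2))*4 = -2*(-29/2)*4 = 29*4 = 116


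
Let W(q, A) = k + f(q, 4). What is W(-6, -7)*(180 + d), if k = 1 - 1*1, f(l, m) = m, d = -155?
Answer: 100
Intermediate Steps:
k = 0 (k = 1 - 1 = 0)
W(q, A) = 4 (W(q, A) = 0 + 4 = 4)
W(-6, -7)*(180 + d) = 4*(180 - 155) = 4*25 = 100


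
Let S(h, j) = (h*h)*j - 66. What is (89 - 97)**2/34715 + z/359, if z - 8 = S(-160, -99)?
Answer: -87983686494/12462685 ≈ -7059.8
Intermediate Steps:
S(h, j) = -66 + j*h**2 (S(h, j) = h**2*j - 66 = j*h**2 - 66 = -66 + j*h**2)
z = -2534458 (z = 8 + (-66 - 99*(-160)**2) = 8 + (-66 - 99*25600) = 8 + (-66 - 2534400) = 8 - 2534466 = -2534458)
(89 - 97)**2/34715 + z/359 = (89 - 97)**2/34715 - 2534458/359 = (-8)**2*(1/34715) - 2534458*1/359 = 64*(1/34715) - 2534458/359 = 64/34715 - 2534458/359 = -87983686494/12462685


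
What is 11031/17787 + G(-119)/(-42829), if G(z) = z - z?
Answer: 3677/5929 ≈ 0.62017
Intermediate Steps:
G(z) = 0
11031/17787 + G(-119)/(-42829) = 11031/17787 + 0/(-42829) = 11031*(1/17787) + 0*(-1/42829) = 3677/5929 + 0 = 3677/5929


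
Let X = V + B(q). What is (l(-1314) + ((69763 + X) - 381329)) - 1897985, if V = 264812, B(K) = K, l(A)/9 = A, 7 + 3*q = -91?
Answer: -5869793/3 ≈ -1.9566e+6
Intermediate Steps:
q = -98/3 (q = -7/3 + (⅓)*(-91) = -7/3 - 91/3 = -98/3 ≈ -32.667)
l(A) = 9*A
X = 794338/3 (X = 264812 - 98/3 = 794338/3 ≈ 2.6478e+5)
(l(-1314) + ((69763 + X) - 381329)) - 1897985 = (9*(-1314) + ((69763 + 794338/3) - 381329)) - 1897985 = (-11826 + (1003627/3 - 381329)) - 1897985 = (-11826 - 140360/3) - 1897985 = -175838/3 - 1897985 = -5869793/3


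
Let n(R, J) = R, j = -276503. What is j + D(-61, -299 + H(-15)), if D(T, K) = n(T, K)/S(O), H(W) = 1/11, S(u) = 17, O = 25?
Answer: -4700612/17 ≈ -2.7651e+5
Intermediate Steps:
H(W) = 1/11
D(T, K) = T/17
j + D(-61, -299 + H(-15)) = -276503 + (1/17)*(-61) = -276503 - 61/17 = -4700612/17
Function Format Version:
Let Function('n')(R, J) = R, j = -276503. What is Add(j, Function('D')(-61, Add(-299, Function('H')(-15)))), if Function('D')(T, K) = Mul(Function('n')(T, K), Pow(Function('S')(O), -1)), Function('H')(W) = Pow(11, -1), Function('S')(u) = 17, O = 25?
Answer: Rational(-4700612, 17) ≈ -2.7651e+5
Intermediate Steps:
Function('H')(W) = Rational(1, 11)
Function('D')(T, K) = Mul(Rational(1, 17), T) (Function('D')(T, K) = Mul(T, Pow(17, -1)) = Mul(T, Rational(1, 17)) = Mul(Rational(1, 17), T))
Add(j, Function('D')(-61, Add(-299, Function('H')(-15)))) = Add(-276503, Mul(Rational(1, 17), -61)) = Add(-276503, Rational(-61, 17)) = Rational(-4700612, 17)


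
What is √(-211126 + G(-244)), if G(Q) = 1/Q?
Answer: I*√3142399445/122 ≈ 459.48*I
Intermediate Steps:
√(-211126 + G(-244)) = √(-211126 + 1/(-244)) = √(-211126 - 1/244) = √(-51514745/244) = I*√3142399445/122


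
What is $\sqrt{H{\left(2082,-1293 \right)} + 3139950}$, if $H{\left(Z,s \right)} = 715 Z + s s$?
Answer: $\sqrt{6300429} \approx 2510.1$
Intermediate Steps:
$H{\left(Z,s \right)} = s^{2} + 715 Z$ ($H{\left(Z,s \right)} = 715 Z + s^{2} = s^{2} + 715 Z$)
$\sqrt{H{\left(2082,-1293 \right)} + 3139950} = \sqrt{\left(\left(-1293\right)^{2} + 715 \cdot 2082\right) + 3139950} = \sqrt{\left(1671849 + 1488630\right) + 3139950} = \sqrt{3160479 + 3139950} = \sqrt{6300429}$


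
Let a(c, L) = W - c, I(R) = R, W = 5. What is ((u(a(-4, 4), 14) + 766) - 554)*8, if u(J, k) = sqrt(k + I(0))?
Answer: 1696 + 8*sqrt(14) ≈ 1725.9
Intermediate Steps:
a(c, L) = 5 - c
u(J, k) = sqrt(k) (u(J, k) = sqrt(k + 0) = sqrt(k))
((u(a(-4, 4), 14) + 766) - 554)*8 = ((sqrt(14) + 766) - 554)*8 = ((766 + sqrt(14)) - 554)*8 = (212 + sqrt(14))*8 = 1696 + 8*sqrt(14)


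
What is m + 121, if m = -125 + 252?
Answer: 248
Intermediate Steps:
m = 127
m + 121 = 127 + 121 = 248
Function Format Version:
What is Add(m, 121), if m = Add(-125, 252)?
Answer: 248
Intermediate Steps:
m = 127
Add(m, 121) = Add(127, 121) = 248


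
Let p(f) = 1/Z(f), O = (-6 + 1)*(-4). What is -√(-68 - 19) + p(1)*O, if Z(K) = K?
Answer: 20 - I*√87 ≈ 20.0 - 9.3274*I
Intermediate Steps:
O = 20 (O = -5*(-4) = 20)
p(f) = 1/f
-√(-68 - 19) + p(1)*O = -√(-68 - 19) + 20/1 = -√(-87) + 1*20 = -I*√87 + 20 = 20 - I*√87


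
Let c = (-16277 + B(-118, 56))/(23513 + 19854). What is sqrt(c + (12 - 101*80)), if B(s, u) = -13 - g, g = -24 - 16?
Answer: I*sqrt(15174165600602)/43367 ≈ 89.824*I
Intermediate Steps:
g = -40
B(s, u) = 27 (B(s, u) = -13 - 1*(-40) = -13 + 40 = 27)
c = -16250/43367 (c = (-16277 + 27)/(23513 + 19854) = -16250/43367 ≈ -0.37471)
sqrt(c + (12 - 101*80)) = sqrt(-16250/43367 + (12 - 101*80)) = sqrt(-16250/43367 + (12 - 8080)) = sqrt(-16250/43367 - 8068) = sqrt(-349901206/43367) = I*sqrt(15174165600602)/43367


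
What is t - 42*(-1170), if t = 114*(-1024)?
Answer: -67596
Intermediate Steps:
t = -116736
t - 42*(-1170) = -116736 - 42*(-1170) = -116736 + 49140 = -67596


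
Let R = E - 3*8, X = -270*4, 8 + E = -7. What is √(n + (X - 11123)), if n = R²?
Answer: 7*I*√218 ≈ 103.35*I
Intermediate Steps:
E = -15 (E = -8 - 7 = -15)
X = -1080 (X = -1*1080 = -1080)
R = -39 (R = -15 - 3*8 = -15 - 24 = -39)
n = 1521 (n = (-39)² = 1521)
√(n + (X - 11123)) = √(1521 + (-1080 - 11123)) = √(1521 - 12203) = √(-10682) = 7*I*√218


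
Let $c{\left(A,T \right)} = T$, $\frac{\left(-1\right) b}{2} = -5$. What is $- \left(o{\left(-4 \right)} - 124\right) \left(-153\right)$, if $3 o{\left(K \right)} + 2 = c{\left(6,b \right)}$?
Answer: $-18564$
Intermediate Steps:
$b = 10$ ($b = \left(-2\right) \left(-5\right) = 10$)
$o{\left(K \right)} = \frac{8}{3}$ ($o{\left(K \right)} = - \frac{2}{3} + \frac{1}{3} \cdot 10 = - \frac{2}{3} + \frac{10}{3} = \frac{8}{3}$)
$- \left(o{\left(-4 \right)} - 124\right) \left(-153\right) = - \left(\frac{8}{3} - 124\right) \left(-153\right) = - \frac{\left(-364\right) \left(-153\right)}{3} = \left(-1\right) 18564 = -18564$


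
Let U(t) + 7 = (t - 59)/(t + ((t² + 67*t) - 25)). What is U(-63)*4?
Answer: -2258/85 ≈ -26.565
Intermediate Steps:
U(t) = -7 + (-59 + t)/(-25 + t² + 68*t) (U(t) = -7 + (t - 59)/(t + ((t² + 67*t) - 25)) = -7 + (-59 + t)/(t + (-25 + t² + 67*t)) = -7 + (-59 + t)/(-25 + t² + 68*t))
U(-63)*4 = ((116 - 475*(-63) - 7*(-63)²)/(-25 + (-63)² + 68*(-63)))*4 = ((116 + 29925 - 7*3969)/(-25 + 3969 - 4284))*4 = ((116 + 29925 - 27783)/(-340))*4 = -1/340*2258*4 = -1129/170*4 = -2258/85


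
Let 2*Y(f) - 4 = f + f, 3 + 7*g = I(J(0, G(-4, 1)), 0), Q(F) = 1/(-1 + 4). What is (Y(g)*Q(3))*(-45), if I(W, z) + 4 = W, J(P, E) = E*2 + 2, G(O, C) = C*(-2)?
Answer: -75/7 ≈ -10.714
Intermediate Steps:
G(O, C) = -2*C
J(P, E) = 2 + 2*E (J(P, E) = 2*E + 2 = 2 + 2*E)
Q(F) = ⅓ (Q(F) = 1/3 = ⅓)
I(W, z) = -4 + W
g = -9/7 (g = -3/7 + (-4 + (2 + 2*(-2*1)))/7 = -3/7 + (-4 + (2 + 2*(-2)))/7 = -3/7 + (-4 + (2 - 4))/7 = -3/7 + (-4 - 2)/7 = -3/7 + (⅐)*(-6) = -3/7 - 6/7 = -9/7 ≈ -1.2857)
Y(f) = 2 + f (Y(f) = 2 + (f + f)/2 = 2 + (2*f)/2 = 2 + f)
(Y(g)*Q(3))*(-45) = ((2 - 9/7)*(⅓))*(-45) = ((5/7)*(⅓))*(-45) = (5/21)*(-45) = -75/7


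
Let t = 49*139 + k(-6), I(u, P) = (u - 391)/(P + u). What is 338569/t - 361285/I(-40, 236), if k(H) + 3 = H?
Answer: 481808194959/2931662 ≈ 1.6435e+5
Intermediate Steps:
I(u, P) = (-391 + u)/(P + u)
k(H) = -3 + H
t = 6802 (t = 49*139 + (-3 - 6) = 6811 - 9 = 6802)
338569/t - 361285/I(-40, 236) = 338569/6802 - 361285*(236 - 40)/(-391 - 40) = 338569*(1/6802) - 361285/(-431/196) = 338569/6802 - 361285/((1/196)*(-431)) = 338569/6802 - 361285/(-431/196) = 338569/6802 - 361285*(-196/431) = 338569/6802 + 70811860/431 = 481808194959/2931662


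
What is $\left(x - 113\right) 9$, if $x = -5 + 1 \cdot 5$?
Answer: $-1017$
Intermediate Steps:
$x = 0$ ($x = -5 + 5 = 0$)
$\left(x - 113\right) 9 = \left(0 - 113\right) 9 = \left(-113\right) 9 = -1017$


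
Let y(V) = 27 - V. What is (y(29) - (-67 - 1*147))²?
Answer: 44944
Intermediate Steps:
(y(29) - (-67 - 1*147))² = ((27 - 1*29) - (-67 - 1*147))² = ((27 - 29) - (-67 - 147))² = (-2 - 1*(-214))² = (-2 + 214)² = 212² = 44944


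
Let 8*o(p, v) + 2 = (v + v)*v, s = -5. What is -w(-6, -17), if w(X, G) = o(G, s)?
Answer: -6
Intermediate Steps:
o(p, v) = -1/4 + v**2/4 (o(p, v) = -1/4 + ((v + v)*v)/8 = -1/4 + ((2*v)*v)/8 = -1/4 + (2*v**2)/8 = -1/4 + v**2/4)
w(X, G) = 6 (w(X, G) = -1/4 + (1/4)*(-5)**2 = -1/4 + (1/4)*25 = -1/4 + 25/4 = 6)
-w(-6, -17) = -1*6 = -6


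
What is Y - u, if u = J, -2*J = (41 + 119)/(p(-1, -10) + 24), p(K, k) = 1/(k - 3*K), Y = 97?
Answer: 16759/167 ≈ 100.35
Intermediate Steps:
J = -560/167 (J = -(41 + 119)/(2*(1/(-10 - 3*(-1)) + 24)) = -80/(1/(-10 + 3) + 24) = -80/(1/(-7) + 24) = -80/(-1/7 + 24) = -80/167/7 = -80*7/167 = -1/2*1120/167 = -560/167 ≈ -3.3533)
u = -560/167 ≈ -3.3533
Y - u = 97 - 1*(-560/167) = 97 + 560/167 = 16759/167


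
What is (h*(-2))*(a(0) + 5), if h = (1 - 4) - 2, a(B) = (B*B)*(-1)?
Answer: 50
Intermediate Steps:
a(B) = -B² (a(B) = B²*(-1) = -B²)
h = -5 (h = -3 - 2 = -5)
(h*(-2))*(a(0) + 5) = (-5*(-2))*(-1*0² + 5) = 10*(-1*0 + 5) = 10*(0 + 5) = 10*5 = 50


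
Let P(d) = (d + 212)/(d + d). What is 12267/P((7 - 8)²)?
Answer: 8178/71 ≈ 115.18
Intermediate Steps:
P(d) = (212 + d)/(2*d) (P(d) = (212 + d)/((2*d)) = (212 + d)*(1/(2*d)) = (212 + d)/(2*d))
12267/P((7 - 8)²) = 12267/(((212 + (7 - 8)²)/(2*((7 - 8)²)))) = 12267/(((212 + (-1)²)/(2*((-1)²)))) = 12267/(((½)*(212 + 1)/1)) = 12267/(((½)*1*213)) = 12267/(213/2) = 12267*(2/213) = 8178/71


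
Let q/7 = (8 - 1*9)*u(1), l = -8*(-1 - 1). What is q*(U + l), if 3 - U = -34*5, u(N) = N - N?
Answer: 0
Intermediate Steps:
u(N) = 0
l = 16 (l = -8*(-2) = 16)
U = 173 (U = 3 - (-34)*5 = 3 - 1*(-170) = 3 + 170 = 173)
q = 0 (q = 7*((8 - 1*9)*0) = 7*((8 - 9)*0) = 7*(-1*0) = 7*0 = 0)
q*(U + l) = 0*(173 + 16) = 0*189 = 0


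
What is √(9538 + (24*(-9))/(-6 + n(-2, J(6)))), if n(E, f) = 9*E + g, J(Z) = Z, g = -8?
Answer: √38179/2 ≈ 97.697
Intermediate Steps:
n(E, f) = -8 + 9*E (n(E, f) = 9*E - 8 = -8 + 9*E)
√(9538 + (24*(-9))/(-6 + n(-2, J(6)))) = √(9538 + (24*(-9))/(-6 + (-8 + 9*(-2)))) = √(9538 - 216/(-6 + (-8 - 18))) = √(9538 - 216/(-6 - 26)) = √(9538 - 216/(-32)) = √(9538 - 216*(-1/32)) = √(9538 + 27/4) = √(38179/4) = √38179/2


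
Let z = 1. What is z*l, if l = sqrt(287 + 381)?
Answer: 2*sqrt(167) ≈ 25.846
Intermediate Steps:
l = 2*sqrt(167) (l = sqrt(668) = 2*sqrt(167) ≈ 25.846)
z*l = 1*(2*sqrt(167)) = 2*sqrt(167)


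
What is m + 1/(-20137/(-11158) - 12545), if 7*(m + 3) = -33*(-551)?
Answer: 2541898465520/979698811 ≈ 2594.6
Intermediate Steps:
m = 18162/7 (m = -3 + (-33*(-551))/7 = -3 + (⅐)*18183 = -3 + 18183/7 = 18162/7 ≈ 2594.6)
m + 1/(-20137/(-11158) - 12545) = 18162/7 + 1/(-20137/(-11158) - 12545) = 18162/7 + 1/(-20137*(-1/11158) - 12545) = 18162/7 + 1/(20137/11158 - 12545) = 18162/7 + 1/(-139956973/11158) = 18162/7 - 11158/139956973 = 2541898465520/979698811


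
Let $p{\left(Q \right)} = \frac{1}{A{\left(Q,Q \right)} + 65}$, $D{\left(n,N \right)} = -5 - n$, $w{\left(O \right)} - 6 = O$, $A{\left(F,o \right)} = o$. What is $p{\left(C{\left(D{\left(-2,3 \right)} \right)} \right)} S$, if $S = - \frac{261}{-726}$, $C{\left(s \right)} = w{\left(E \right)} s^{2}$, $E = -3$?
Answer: $\frac{87}{22264} \approx 0.0039077$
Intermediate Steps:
$w{\left(O \right)} = 6 + O$
$C{\left(s \right)} = 3 s^{2}$ ($C{\left(s \right)} = \left(6 - 3\right) s^{2} = 3 s^{2}$)
$p{\left(Q \right)} = \frac{1}{65 + Q}$ ($p{\left(Q \right)} = \frac{1}{Q + 65} = \frac{1}{65 + Q}$)
$S = \frac{87}{242}$ ($S = \left(-261\right) \left(- \frac{1}{726}\right) = \frac{87}{242} \approx 0.3595$)
$p{\left(C{\left(D{\left(-2,3 \right)} \right)} \right)} S = \frac{1}{65 + 3 \left(-5 - -2\right)^{2}} \cdot \frac{87}{242} = \frac{1}{65 + 3 \left(-5 + 2\right)^{2}} \cdot \frac{87}{242} = \frac{1}{65 + 3 \left(-3\right)^{2}} \cdot \frac{87}{242} = \frac{1}{65 + 3 \cdot 9} \cdot \frac{87}{242} = \frac{1}{65 + 27} \cdot \frac{87}{242} = \frac{1}{92} \cdot \frac{87}{242} = \frac{87}{22264}$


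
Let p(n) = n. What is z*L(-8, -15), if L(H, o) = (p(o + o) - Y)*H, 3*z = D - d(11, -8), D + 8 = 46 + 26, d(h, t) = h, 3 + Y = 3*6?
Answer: 6360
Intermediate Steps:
Y = 15 (Y = -3 + 3*6 = -3 + 18 = 15)
D = 64 (D = -8 + (46 + 26) = -8 + 72 = 64)
z = 53/3 (z = (64 - 1*11)/3 = (64 - 11)/3 = (1/3)*53 = 53/3 ≈ 17.667)
L(H, o) = H*(-15 + 2*o) (L(H, o) = ((o + o) - 1*15)*H = (2*o - 15)*H = (-15 + 2*o)*H = H*(-15 + 2*o))
z*L(-8, -15) = 53*(-8*(-15 + 2*(-15)))/3 = 53*(-8*(-15 - 30))/3 = 53*(-8*(-45))/3 = (53/3)*360 = 6360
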